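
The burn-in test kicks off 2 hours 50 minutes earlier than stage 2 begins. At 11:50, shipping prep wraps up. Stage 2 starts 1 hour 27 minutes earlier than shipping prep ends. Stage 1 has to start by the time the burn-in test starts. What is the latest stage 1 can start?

Stage 2 starts at 11:50 − 87 min = 10:23.
The burn-in test starts at 10:23 − 170 min = 07:33.
Stage 1 is bounded by the burn-in test, so the latest it can start is 07:33.

07:33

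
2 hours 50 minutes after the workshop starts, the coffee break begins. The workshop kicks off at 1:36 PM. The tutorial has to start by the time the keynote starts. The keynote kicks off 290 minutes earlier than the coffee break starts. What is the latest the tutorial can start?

11:36 AM

The coffee break starts at 1:36 PM + 170 min = 4:26 PM.
The keynote starts at 4:26 PM − 290 min = 11:36 AM.
The tutorial is bounded by the keynote, so the latest it can start is 11:36 AM.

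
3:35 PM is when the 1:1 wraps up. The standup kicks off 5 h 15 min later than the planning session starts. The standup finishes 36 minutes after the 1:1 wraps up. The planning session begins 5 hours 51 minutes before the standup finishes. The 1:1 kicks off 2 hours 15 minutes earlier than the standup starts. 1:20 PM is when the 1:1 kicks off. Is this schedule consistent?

The standup ends at 3:35 PM + 36 min = 4:11 PM.
The planning session starts at 4:11 PM − 351 min = 10:20 AM.
The standup starts at 10:20 AM + 315 min = 3:35 PM.
The 1:1 starts at 3:35 PM − 135 min = 1:20 PM.
That matches the stated 1:20 PM, so the schedule is consistent.

Yes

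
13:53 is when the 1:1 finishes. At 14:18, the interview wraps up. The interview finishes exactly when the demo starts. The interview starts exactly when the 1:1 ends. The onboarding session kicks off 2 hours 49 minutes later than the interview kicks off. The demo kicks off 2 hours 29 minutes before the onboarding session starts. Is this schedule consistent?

The interview starts at 13:53.
The onboarding session starts at 13:53 + 169 min = 16:42.
The demo starts at 16:42 − 149 min = 14:13.
So the interview ends at 14:13.
But the interview is also said to end at 14:18 — a 5-minute conflict.

No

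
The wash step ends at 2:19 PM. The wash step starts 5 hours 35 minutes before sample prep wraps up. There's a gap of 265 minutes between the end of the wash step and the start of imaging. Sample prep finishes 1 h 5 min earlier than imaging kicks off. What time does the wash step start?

12:04 PM

Imaging starts at 2:19 PM + 265 min = 6:44 PM.
Sample prep ends at 6:44 PM − 65 min = 5:39 PM.
The wash step starts at 5:39 PM − 335 min = 12:04 PM.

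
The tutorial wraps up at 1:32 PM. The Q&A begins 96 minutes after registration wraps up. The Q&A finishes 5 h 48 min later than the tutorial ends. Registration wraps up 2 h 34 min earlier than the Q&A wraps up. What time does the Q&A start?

The Q&A ends at 1:32 PM + 348 min = 7:20 PM.
Registration ends at 7:20 PM − 154 min = 4:46 PM.
The Q&A starts at 4:46 PM + 96 min = 6:22 PM.

6:22 PM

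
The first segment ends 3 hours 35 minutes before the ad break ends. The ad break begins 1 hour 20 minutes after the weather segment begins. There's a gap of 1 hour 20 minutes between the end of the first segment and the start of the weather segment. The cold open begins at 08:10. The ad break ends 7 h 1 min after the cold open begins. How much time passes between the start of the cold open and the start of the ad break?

6 hours 6 minutes

The ad break ends at 08:10 + 421 min = 15:11.
The first segment ends at 15:11 − 215 min = 11:36.
The weather segment starts at 11:36 + 80 min = 12:56.
The ad break starts at 12:56 + 80 min = 14:16.
From 08:10 to 14:16 is 6 hours 6 minutes.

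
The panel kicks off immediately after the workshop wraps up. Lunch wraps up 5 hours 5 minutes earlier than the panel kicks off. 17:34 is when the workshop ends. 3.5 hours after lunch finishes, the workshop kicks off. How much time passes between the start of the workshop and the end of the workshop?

95 minutes

The panel starts at 17:34.
Lunch ends at 17:34 − 305 min = 12:29.
The workshop starts at 12:29 + 210 min = 15:59.
From 15:59 to 17:34 is 95 minutes.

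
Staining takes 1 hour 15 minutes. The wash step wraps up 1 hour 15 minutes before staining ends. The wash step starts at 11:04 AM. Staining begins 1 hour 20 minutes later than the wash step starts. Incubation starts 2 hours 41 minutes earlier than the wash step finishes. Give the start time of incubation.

9:43 AM

Staining starts at 11:04 AM + 80 min = 12:24 PM.
Staining ends at 12:24 PM + 75 min = 1:39 PM.
The wash step ends at 1:39 PM − 75 min = 12:24 PM.
Incubation starts at 12:24 PM − 161 min = 9:43 AM.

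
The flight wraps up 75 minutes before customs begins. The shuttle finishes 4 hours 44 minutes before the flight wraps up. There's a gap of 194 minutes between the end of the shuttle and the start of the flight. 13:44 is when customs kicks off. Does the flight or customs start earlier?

The flight ends at 13:44 − 75 min = 12:29.
The shuttle ends at 12:29 − 284 min = 07:45.
The flight starts at 07:45 + 194 min = 10:59.
The flight starts at 10:59 and customs starts at 13:44, so the flight is first.

the flight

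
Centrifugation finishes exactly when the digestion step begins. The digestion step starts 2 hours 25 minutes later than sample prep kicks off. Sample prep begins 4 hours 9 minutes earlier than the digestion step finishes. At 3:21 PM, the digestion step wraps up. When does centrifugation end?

Sample prep starts at 3:21 PM − 249 min = 11:12 AM.
The digestion step starts at 11:12 AM + 145 min = 1:37 PM.
So centrifugation ends at 1:37 PM.

1:37 PM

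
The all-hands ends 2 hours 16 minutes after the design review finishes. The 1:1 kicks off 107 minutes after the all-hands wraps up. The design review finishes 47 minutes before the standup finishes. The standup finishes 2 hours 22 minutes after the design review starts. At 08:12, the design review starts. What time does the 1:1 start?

The standup ends at 08:12 + 142 min = 10:34.
The design review ends at 10:34 − 47 min = 09:47.
The all-hands ends at 09:47 + 136 min = 12:03.
The 1:1 starts at 12:03 + 107 min = 13:50.

13:50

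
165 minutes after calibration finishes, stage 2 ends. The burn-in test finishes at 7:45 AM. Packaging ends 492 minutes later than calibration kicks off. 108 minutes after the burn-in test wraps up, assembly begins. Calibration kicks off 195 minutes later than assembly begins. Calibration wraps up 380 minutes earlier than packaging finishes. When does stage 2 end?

Assembly starts at 7:45 AM + 108 min = 9:33 AM.
Calibration starts at 9:33 AM + 195 min = 12:48 PM.
Packaging ends at 12:48 PM + 492 min = 9:00 PM.
Calibration ends at 9:00 PM − 380 min = 2:40 PM.
Stage 2 ends at 2:40 PM + 165 min = 5:25 PM.

5:25 PM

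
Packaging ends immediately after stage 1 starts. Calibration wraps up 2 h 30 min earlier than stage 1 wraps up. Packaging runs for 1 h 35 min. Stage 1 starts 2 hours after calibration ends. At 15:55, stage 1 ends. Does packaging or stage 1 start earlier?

Calibration ends at 15:55 − 150 min = 13:25.
Stage 1 starts at 13:25 + 120 min = 15:25.
So packaging ends at 15:25.
Packaging starts at 15:25 − 95 min = 13:50.
Packaging starts at 13:50 and stage 1 starts at 15:25, so packaging is first.

packaging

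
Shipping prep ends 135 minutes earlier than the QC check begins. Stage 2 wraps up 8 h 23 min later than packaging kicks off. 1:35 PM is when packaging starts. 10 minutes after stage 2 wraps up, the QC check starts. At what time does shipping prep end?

7:53 PM

Stage 2 ends at 1:35 PM + 503 min = 9:58 PM.
The QC check starts at 9:58 PM + 10 min = 10:08 PM.
Shipping prep ends at 10:08 PM − 135 min = 7:53 PM.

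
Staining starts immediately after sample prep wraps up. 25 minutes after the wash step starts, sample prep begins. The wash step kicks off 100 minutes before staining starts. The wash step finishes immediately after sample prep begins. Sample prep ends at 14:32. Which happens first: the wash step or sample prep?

Staining starts at 14:32.
The wash step starts at 14:32 − 100 min = 12:52.
Sample prep starts at 12:52 + 25 min = 13:17.
The wash step starts at 12:52 and sample prep starts at 13:17, so the wash step is first.

the wash step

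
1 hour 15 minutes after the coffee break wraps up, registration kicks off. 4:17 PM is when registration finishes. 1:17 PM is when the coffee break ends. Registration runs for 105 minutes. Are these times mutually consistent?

Yes

Registration starts at 1:17 PM + 75 min = 2:32 PM.
Registration ends at 2:32 PM + 105 min = 4:17 PM.
That matches the stated 4:17 PM, so the schedule is consistent.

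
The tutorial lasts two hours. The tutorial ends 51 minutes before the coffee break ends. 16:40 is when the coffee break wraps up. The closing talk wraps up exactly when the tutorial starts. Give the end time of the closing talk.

The tutorial ends at 16:40 − 51 min = 15:49.
The tutorial starts at 15:49 − 120 min = 13:49.
So the closing talk ends at 13:49.

13:49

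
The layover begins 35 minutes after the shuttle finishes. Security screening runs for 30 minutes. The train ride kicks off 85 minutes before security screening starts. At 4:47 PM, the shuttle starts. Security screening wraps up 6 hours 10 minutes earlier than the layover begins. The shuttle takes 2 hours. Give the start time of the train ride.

11:17 AM

The shuttle ends at 4:47 PM + 120 min = 6:47 PM.
The layover starts at 6:47 PM + 35 min = 7:22 PM.
Security screening ends at 7:22 PM − 370 min = 1:12 PM.
Security screening starts at 1:12 PM − 30 min = 12:42 PM.
The train ride starts at 12:42 PM − 85 min = 11:17 AM.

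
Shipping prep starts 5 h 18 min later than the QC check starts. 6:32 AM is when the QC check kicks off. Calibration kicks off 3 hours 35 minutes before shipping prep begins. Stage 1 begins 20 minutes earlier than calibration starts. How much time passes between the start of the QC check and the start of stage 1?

Shipping prep starts at 6:32 AM + 318 min = 11:50 AM.
Calibration starts at 11:50 AM − 215 min = 8:15 AM.
Stage 1 starts at 8:15 AM − 20 min = 7:55 AM.
From 6:32 AM to 7:55 AM is 1 h 23 min.

1 h 23 min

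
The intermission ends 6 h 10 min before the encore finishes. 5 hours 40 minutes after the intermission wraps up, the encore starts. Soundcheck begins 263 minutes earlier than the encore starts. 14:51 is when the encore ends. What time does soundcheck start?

09:58

The intermission ends at 14:51 − 370 min = 08:41.
The encore starts at 08:41 + 340 min = 14:21.
Soundcheck starts at 14:21 − 263 min = 09:58.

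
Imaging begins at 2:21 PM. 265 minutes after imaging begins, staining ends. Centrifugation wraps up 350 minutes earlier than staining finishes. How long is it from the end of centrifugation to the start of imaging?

Staining ends at 2:21 PM + 265 min = 6:46 PM.
Centrifugation ends at 6:46 PM − 350 min = 12:56 PM.
From 12:56 PM to 2:21 PM is 1 h 25 min.

1 h 25 min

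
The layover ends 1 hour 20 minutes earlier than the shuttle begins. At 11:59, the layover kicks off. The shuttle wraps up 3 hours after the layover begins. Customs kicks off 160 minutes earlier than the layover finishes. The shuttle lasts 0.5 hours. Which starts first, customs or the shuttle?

The shuttle ends at 11:59 + 180 min = 14:59.
The shuttle starts at 14:59 − 30 min = 14:29.
The layover ends at 14:29 − 80 min = 13:09.
Customs starts at 13:09 − 160 min = 10:29.
Customs starts at 10:29 and the shuttle starts at 14:29, so customs is first.

customs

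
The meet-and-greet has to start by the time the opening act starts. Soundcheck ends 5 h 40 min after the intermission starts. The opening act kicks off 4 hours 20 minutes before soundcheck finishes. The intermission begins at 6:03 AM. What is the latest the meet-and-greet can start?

7:23 AM

Soundcheck ends at 6:03 AM + 340 min = 11:43 AM.
The opening act starts at 11:43 AM − 260 min = 7:23 AM.
The meet-and-greet is bounded by the opening act, so the latest it can start is 7:23 AM.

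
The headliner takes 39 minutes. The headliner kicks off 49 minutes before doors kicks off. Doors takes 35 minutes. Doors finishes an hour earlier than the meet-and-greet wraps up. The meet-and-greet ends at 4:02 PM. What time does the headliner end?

Doors ends at 4:02 PM − 60 min = 3:02 PM.
Doors starts at 3:02 PM − 35 min = 2:27 PM.
The headliner starts at 2:27 PM − 49 min = 1:38 PM.
The headliner ends at 1:38 PM + 39 min = 2:17 PM.

2:17 PM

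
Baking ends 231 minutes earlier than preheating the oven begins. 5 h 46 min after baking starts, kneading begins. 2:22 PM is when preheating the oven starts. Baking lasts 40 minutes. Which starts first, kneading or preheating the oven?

preheating the oven

Baking ends at 2:22 PM − 231 min = 10:31 AM.
Baking starts at 10:31 AM − 40 min = 9:51 AM.
Kneading starts at 9:51 AM + 346 min = 3:37 PM.
Kneading starts at 3:37 PM and preheating the oven starts at 2:22 PM, so preheating the oven is first.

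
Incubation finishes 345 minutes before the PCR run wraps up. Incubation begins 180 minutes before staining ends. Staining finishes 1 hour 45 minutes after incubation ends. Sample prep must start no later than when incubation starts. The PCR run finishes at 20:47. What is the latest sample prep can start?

13:47

Incubation ends at 20:47 − 345 min = 15:02.
Staining ends at 15:02 + 105 min = 16:47.
Incubation starts at 16:47 − 180 min = 13:47.
Sample prep is bounded by incubation, so the latest it can start is 13:47.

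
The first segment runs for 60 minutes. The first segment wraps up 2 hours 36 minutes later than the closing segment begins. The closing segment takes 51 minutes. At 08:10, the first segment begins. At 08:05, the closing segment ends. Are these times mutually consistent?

The closing segment starts at 08:05 − 51 min = 07:14.
The first segment ends at 07:14 + 156 min = 09:50.
The first segment starts at 09:50 − 60 min = 08:50.
But the first segment is also said to start at 08:10 — a 40-minute conflict.

No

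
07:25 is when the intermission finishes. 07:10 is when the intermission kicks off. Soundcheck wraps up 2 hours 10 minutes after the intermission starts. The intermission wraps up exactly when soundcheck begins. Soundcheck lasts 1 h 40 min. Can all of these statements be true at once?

No

Soundcheck ends at 07:10 + 130 min = 09:20.
Soundcheck starts at 09:20 − 100 min = 07:40.
So the intermission ends at 07:40.
But the intermission is also said to end at 07:25 — a 15-minute conflict.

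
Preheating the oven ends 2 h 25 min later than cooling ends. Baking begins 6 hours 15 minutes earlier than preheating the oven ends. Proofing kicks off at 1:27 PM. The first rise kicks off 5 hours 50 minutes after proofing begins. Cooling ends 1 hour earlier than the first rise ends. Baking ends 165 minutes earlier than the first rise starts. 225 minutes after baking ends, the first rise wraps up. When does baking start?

The first rise starts at 1:27 PM + 350 min = 7:17 PM.
Baking ends at 7:17 PM − 165 min = 4:32 PM.
The first rise ends at 4:32 PM + 225 min = 8:17 PM.
Cooling ends at 8:17 PM − 60 min = 7:17 PM.
Preheating the oven ends at 7:17 PM + 145 min = 9:42 PM.
Baking starts at 9:42 PM − 375 min = 3:27 PM.

3:27 PM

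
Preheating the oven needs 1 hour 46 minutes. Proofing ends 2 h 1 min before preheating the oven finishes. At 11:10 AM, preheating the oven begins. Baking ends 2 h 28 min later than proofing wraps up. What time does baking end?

Preheating the oven ends at 11:10 AM + 106 min = 12:56 PM.
Proofing ends at 12:56 PM − 121 min = 10:55 AM.
Baking ends at 10:55 AM + 148 min = 1:23 PM.

1:23 PM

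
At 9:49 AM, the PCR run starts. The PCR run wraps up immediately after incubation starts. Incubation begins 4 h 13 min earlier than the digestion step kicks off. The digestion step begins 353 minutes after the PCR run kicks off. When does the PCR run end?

The digestion step starts at 9:49 AM + 353 min = 3:42 PM.
Incubation starts at 3:42 PM − 253 min = 11:29 AM.
So the PCR run ends at 11:29 AM.

11:29 AM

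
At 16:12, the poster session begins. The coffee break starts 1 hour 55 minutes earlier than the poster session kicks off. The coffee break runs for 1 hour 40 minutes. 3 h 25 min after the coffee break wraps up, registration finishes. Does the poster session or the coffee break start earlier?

the coffee break

The coffee break starts at 16:12 − 115 min = 14:17.
The poster session starts at 16:12 and the coffee break starts at 14:17, so the coffee break is first.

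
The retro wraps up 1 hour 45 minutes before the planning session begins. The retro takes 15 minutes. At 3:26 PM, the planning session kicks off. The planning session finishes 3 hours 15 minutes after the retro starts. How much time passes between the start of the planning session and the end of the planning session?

1 hour 15 minutes

The retro ends at 3:26 PM − 105 min = 1:41 PM.
The retro starts at 1:41 PM − 15 min = 1:26 PM.
The planning session ends at 1:26 PM + 195 min = 4:41 PM.
From 3:26 PM to 4:41 PM is 1 hour 15 minutes.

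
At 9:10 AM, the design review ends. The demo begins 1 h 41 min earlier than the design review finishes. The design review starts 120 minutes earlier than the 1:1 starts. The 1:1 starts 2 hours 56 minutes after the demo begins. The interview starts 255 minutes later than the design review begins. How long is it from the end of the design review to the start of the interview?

The demo starts at 9:10 AM − 101 min = 7:29 AM.
The 1:1 starts at 7:29 AM + 176 min = 10:25 AM.
The design review starts at 10:25 AM − 120 min = 8:25 AM.
The interview starts at 8:25 AM + 255 min = 12:40 PM.
From 9:10 AM to 12:40 PM is 210 minutes.

210 minutes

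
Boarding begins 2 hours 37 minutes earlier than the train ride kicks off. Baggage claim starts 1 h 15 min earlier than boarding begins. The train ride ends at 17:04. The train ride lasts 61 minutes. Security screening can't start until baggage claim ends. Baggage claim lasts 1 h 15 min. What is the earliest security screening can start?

13:26

The train ride starts at 17:04 − 61 min = 16:03.
Boarding starts at 16:03 − 157 min = 13:26.
Baggage claim starts at 13:26 − 75 min = 12:11.
Baggage claim ends at 12:11 + 75 min = 13:26.
Security screening is bounded by baggage claim, so the earliest it can start is 13:26.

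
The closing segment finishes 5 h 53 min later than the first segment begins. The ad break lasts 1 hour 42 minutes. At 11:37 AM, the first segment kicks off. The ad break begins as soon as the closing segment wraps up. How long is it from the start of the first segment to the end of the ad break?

7 hours 35 minutes

The closing segment ends at 11:37 AM + 353 min = 5:30 PM.
So the ad break starts at 5:30 PM.
The ad break ends at 5:30 PM + 102 min = 7:12 PM.
From 11:37 AM to 7:12 PM is 7 hours 35 minutes.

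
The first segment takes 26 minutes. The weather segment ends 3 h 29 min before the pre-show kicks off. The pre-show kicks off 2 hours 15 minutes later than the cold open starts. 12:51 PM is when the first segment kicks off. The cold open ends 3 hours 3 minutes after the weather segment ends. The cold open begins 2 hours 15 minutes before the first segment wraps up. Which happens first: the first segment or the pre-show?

The first segment ends at 12:51 PM + 26 min = 1:17 PM.
The cold open starts at 1:17 PM − 135 min = 11:02 AM.
The pre-show starts at 11:02 AM + 135 min = 1:17 PM.
The first segment starts at 12:51 PM and the pre-show starts at 1:17 PM, so the first segment is first.

the first segment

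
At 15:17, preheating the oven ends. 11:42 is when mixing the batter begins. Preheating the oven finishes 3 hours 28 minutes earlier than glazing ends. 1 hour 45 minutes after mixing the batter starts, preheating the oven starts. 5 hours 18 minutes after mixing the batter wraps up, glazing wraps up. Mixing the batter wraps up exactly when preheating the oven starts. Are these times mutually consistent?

Preheating the oven starts at 11:42 + 105 min = 13:27.
So mixing the batter ends at 13:27.
Glazing ends at 13:27 + 318 min = 18:45.
Preheating the oven ends at 18:45 − 208 min = 15:17.
That matches the stated 15:17, so the schedule is consistent.

Yes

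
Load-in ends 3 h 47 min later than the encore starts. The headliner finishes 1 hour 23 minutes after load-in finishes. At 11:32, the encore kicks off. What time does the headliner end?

16:42

Load-in ends at 11:32 + 227 min = 15:19.
The headliner ends at 15:19 + 83 min = 16:42.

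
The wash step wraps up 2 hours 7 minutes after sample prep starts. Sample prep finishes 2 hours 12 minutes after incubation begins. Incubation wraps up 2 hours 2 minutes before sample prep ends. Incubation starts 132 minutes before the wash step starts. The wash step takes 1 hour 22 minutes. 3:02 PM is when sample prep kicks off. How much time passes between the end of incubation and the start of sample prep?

The wash step ends at 3:02 PM + 127 min = 5:09 PM.
The wash step starts at 5:09 PM − 82 min = 3:47 PM.
Incubation starts at 3:47 PM − 132 min = 1:35 PM.
Sample prep ends at 1:35 PM + 132 min = 3:47 PM.
Incubation ends at 3:47 PM − 122 min = 1:45 PM.
From 1:45 PM to 3:02 PM is 1 h 17 min.

1 h 17 min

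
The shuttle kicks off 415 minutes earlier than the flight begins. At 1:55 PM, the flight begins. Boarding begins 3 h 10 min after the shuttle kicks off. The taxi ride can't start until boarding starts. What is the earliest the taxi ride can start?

The shuttle starts at 1:55 PM − 415 min = 7:00 AM.
Boarding starts at 7:00 AM + 190 min = 10:10 AM.
The taxi ride is bounded by boarding, so the earliest it can start is 10:10 AM.

10:10 AM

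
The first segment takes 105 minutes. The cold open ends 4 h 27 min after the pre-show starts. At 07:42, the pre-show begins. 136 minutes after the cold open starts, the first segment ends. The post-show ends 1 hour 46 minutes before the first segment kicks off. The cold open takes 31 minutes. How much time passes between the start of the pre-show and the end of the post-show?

The cold open ends at 07:42 + 267 min = 12:09.
The cold open starts at 12:09 − 31 min = 11:38.
The first segment ends at 11:38 + 136 min = 13:54.
The first segment starts at 13:54 − 105 min = 12:09.
The post-show ends at 12:09 − 106 min = 10:23.
From 07:42 to 10:23 is 161 minutes.

161 minutes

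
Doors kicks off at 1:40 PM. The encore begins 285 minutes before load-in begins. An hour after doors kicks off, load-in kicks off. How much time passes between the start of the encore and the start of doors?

225 minutes

Load-in starts at 1:40 PM + 60 min = 2:40 PM.
The encore starts at 2:40 PM − 285 min = 9:55 AM.
From 9:55 AM to 1:40 PM is 225 minutes.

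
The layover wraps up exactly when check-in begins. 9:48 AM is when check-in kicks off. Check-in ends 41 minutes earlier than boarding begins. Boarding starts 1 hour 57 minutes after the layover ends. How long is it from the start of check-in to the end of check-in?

The layover ends at 9:48 AM.
Boarding starts at 9:48 AM + 117 min = 11:45 AM.
Check-in ends at 11:45 AM − 41 min = 11:04 AM.
From 9:48 AM to 11:04 AM is 1 hour 16 minutes.

1 hour 16 minutes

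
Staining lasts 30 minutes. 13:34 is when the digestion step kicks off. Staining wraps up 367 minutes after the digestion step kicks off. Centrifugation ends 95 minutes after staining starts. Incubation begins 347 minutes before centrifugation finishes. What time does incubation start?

14:59

Staining ends at 13:34 + 367 min = 19:41.
Staining starts at 19:41 − 30 min = 19:11.
Centrifugation ends at 19:11 + 95 min = 20:46.
Incubation starts at 20:46 − 347 min = 14:59.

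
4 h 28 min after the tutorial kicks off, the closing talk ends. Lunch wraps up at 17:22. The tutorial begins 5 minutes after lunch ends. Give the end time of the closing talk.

21:55

The tutorial starts at 17:22 + 5 min = 17:27.
The closing talk ends at 17:27 + 268 min = 21:55.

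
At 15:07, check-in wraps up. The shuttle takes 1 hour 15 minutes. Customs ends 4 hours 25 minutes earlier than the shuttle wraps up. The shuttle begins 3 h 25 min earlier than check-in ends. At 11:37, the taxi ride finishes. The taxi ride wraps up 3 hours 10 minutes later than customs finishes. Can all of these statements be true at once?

No

The shuttle starts at 15:07 − 205 min = 11:42.
The shuttle ends at 11:42 + 75 min = 12:57.
Customs ends at 12:57 − 265 min = 08:32.
The taxi ride ends at 08:32 + 190 min = 11:42.
But the taxi ride is also said to end at 11:37 — a 5-minute conflict.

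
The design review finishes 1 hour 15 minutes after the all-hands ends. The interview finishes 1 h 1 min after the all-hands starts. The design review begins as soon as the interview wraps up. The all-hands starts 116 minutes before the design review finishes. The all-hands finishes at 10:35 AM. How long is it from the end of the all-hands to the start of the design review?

The design review ends at 10:35 AM + 75 min = 11:50 AM.
The all-hands starts at 11:50 AM − 116 min = 9:54 AM.
The interview ends at 9:54 AM + 61 min = 10:55 AM.
So the design review starts at 10:55 AM.
From 10:35 AM to 10:55 AM is 20 minutes.

20 minutes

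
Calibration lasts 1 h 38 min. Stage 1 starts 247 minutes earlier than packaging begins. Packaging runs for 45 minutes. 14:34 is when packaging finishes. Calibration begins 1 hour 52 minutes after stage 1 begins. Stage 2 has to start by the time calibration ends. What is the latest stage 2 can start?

Packaging starts at 14:34 − 45 min = 13:49.
Stage 1 starts at 13:49 − 247 min = 09:42.
Calibration starts at 09:42 + 112 min = 11:34.
Calibration ends at 11:34 + 98 min = 13:12.
Stage 2 is bounded by calibration, so the latest it can start is 13:12.

13:12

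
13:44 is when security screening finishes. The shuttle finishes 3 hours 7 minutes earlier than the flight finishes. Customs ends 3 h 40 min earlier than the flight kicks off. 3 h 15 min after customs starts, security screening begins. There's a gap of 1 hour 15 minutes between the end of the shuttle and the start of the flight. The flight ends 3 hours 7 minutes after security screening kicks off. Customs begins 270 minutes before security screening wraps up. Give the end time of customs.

10:04

Customs starts at 13:44 − 270 min = 09:14.
Security screening starts at 09:14 + 195 min = 12:29.
The flight ends at 12:29 + 187 min = 15:36.
The shuttle ends at 15:36 − 187 min = 12:29.
The flight starts at 12:29 + 75 min = 13:44.
Customs ends at 13:44 − 220 min = 10:04.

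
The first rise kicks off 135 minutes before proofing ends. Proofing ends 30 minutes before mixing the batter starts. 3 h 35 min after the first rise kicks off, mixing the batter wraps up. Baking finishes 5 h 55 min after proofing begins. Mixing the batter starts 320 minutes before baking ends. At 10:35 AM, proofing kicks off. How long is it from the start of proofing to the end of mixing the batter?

1 h 25 min

Baking ends at 10:35 AM + 355 min = 4:30 PM.
Mixing the batter starts at 4:30 PM − 320 min = 11:10 AM.
Proofing ends at 11:10 AM − 30 min = 10:40 AM.
The first rise starts at 10:40 AM − 135 min = 8:25 AM.
Mixing the batter ends at 8:25 AM + 215 min = 12:00 PM.
From 10:35 AM to 12:00 PM is 1 h 25 min.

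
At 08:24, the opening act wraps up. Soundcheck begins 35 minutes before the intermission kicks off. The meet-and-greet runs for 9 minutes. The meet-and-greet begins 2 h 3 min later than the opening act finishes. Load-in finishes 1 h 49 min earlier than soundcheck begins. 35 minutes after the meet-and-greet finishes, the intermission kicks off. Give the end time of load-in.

The meet-and-greet starts at 08:24 + 123 min = 10:27.
The meet-and-greet ends at 10:27 + 9 min = 10:36.
The intermission starts at 10:36 + 35 min = 11:11.
Soundcheck starts at 11:11 − 35 min = 10:36.
Load-in ends at 10:36 − 109 min = 08:47.

08:47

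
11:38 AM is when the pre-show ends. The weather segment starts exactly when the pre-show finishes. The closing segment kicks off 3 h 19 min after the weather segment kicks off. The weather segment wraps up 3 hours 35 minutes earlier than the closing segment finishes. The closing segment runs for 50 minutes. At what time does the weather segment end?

12:12 PM

The weather segment starts at 11:38 AM.
The closing segment starts at 11:38 AM + 199 min = 2:57 PM.
The closing segment ends at 2:57 PM + 50 min = 3:47 PM.
The weather segment ends at 3:47 PM − 215 min = 12:12 PM.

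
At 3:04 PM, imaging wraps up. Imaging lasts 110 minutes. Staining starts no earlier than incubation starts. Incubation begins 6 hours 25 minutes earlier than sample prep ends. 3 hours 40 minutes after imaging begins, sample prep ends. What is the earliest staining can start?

Imaging starts at 3:04 PM − 110 min = 1:14 PM.
Sample prep ends at 1:14 PM + 220 min = 4:54 PM.
Incubation starts at 4:54 PM − 385 min = 10:29 AM.
Staining is bounded by incubation, so the earliest it can start is 10:29 AM.

10:29 AM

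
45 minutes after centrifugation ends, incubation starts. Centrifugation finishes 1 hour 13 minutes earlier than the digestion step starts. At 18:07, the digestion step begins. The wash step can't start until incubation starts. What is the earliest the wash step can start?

Centrifugation ends at 18:07 − 73 min = 16:54.
Incubation starts at 16:54 + 45 min = 17:39.
The wash step is bounded by incubation, so the earliest it can start is 17:39.

17:39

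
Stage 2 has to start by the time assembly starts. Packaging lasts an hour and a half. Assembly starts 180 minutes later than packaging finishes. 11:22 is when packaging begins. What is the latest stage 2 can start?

15:52

Packaging ends at 11:22 + 90 min = 12:52.
Assembly starts at 12:52 + 180 min = 15:52.
Stage 2 is bounded by assembly, so the latest it can start is 15:52.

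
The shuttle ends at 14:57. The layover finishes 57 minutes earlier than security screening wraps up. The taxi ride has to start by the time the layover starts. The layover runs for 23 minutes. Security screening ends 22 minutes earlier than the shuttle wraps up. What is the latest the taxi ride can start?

13:15

Security screening ends at 14:57 − 22 min = 14:35.
The layover ends at 14:35 − 57 min = 13:38.
The layover starts at 13:38 − 23 min = 13:15.
The taxi ride is bounded by the layover, so the latest it can start is 13:15.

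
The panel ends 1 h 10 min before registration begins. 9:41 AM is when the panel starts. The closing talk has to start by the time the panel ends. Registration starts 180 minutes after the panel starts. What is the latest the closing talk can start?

Registration starts at 9:41 AM + 180 min = 12:41 PM.
The panel ends at 12:41 PM − 70 min = 11:31 AM.
The closing talk is bounded by the panel, so the latest it can start is 11:31 AM.

11:31 AM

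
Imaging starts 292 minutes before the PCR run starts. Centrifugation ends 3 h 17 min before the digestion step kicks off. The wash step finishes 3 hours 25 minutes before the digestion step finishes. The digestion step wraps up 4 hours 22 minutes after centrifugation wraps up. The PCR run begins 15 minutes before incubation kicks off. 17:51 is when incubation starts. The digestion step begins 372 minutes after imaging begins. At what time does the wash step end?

The PCR run starts at 17:51 − 15 min = 17:36.
Imaging starts at 17:36 − 292 min = 12:44.
The digestion step starts at 12:44 + 372 min = 18:56.
Centrifugation ends at 18:56 − 197 min = 15:39.
The digestion step ends at 15:39 + 262 min = 20:01.
The wash step ends at 20:01 − 205 min = 16:36.

16:36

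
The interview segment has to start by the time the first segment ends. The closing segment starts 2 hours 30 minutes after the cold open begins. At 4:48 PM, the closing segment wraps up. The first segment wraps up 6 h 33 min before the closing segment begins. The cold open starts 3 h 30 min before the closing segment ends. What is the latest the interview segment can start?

The cold open starts at 4:48 PM − 210 min = 1:18 PM.
The closing segment starts at 1:18 PM + 150 min = 3:48 PM.
The first segment ends at 3:48 PM − 393 min = 9:15 AM.
The interview segment is bounded by the first segment, so the latest it can start is 9:15 AM.

9:15 AM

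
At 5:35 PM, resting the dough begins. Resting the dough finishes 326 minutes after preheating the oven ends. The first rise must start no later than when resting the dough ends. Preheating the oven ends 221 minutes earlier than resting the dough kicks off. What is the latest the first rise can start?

Preheating the oven ends at 5:35 PM − 221 min = 1:54 PM.
Resting the dough ends at 1:54 PM + 326 min = 7:20 PM.
The first rise is bounded by resting the dough, so the latest it can start is 7:20 PM.

7:20 PM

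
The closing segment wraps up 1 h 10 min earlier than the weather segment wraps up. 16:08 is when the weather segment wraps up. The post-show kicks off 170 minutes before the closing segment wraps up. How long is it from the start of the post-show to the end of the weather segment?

The closing segment ends at 16:08 − 70 min = 14:58.
The post-show starts at 14:58 − 170 min = 12:08.
From 12:08 to 16:08 is 4 hours.

4 hours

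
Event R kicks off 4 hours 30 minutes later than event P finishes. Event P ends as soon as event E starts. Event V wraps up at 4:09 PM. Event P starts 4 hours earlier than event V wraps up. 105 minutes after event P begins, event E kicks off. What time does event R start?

6:24 PM

Event P starts at 4:09 PM − 240 min = 12:09 PM.
Event E starts at 12:09 PM + 105 min = 1:54 PM.
So event P ends at 1:54 PM.
Event R starts at 1:54 PM + 270 min = 6:24 PM.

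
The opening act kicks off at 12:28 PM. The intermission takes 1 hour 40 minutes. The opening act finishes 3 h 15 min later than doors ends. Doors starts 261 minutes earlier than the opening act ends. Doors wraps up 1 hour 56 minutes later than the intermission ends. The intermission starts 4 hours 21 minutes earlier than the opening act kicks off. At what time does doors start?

The intermission starts at 12:28 PM − 261 min = 8:07 AM.
The intermission ends at 8:07 AM + 100 min = 9:47 AM.
Doors ends at 9:47 AM + 116 min = 11:43 AM.
The opening act ends at 11:43 AM + 195 min = 2:58 PM.
Doors starts at 2:58 PM − 261 min = 10:37 AM.

10:37 AM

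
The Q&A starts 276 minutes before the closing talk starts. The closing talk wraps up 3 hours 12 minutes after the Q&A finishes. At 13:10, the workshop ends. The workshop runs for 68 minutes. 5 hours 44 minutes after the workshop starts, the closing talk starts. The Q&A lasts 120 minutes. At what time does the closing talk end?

The workshop starts at 13:10 − 68 min = 12:02.
The closing talk starts at 12:02 + 344 min = 17:46.
The Q&A starts at 17:46 − 276 min = 13:10.
The Q&A ends at 13:10 + 120 min = 15:10.
The closing talk ends at 15:10 + 192 min = 18:22.

18:22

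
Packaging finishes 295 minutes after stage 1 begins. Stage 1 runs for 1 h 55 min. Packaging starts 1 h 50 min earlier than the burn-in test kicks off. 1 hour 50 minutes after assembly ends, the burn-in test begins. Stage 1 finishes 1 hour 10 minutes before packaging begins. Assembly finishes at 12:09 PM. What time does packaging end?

1:59 PM

The burn-in test starts at 12:09 PM + 110 min = 1:59 PM.
Packaging starts at 1:59 PM − 110 min = 12:09 PM.
Stage 1 ends at 12:09 PM − 70 min = 10:59 AM.
Stage 1 starts at 10:59 AM − 115 min = 9:04 AM.
Packaging ends at 9:04 AM + 295 min = 1:59 PM.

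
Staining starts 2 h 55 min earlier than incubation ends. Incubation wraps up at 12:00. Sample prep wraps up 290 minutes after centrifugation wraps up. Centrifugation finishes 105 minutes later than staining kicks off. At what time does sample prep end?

Staining starts at 12:00 − 175 min = 09:05.
Centrifugation ends at 09:05 + 105 min = 10:50.
Sample prep ends at 10:50 + 290 min = 15:40.

15:40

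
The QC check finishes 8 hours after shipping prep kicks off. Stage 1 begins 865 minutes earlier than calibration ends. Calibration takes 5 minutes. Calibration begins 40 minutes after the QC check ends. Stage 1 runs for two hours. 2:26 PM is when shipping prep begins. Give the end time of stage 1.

10:46 AM

The QC check ends at 2:26 PM + 480 min = 10:26 PM.
Calibration starts at 10:26 PM + 40 min = 11:06 PM.
Calibration ends at 11:06 PM + 5 min = 11:11 PM.
Stage 1 starts at 11:11 PM − 865 min = 8:46 AM.
Stage 1 ends at 8:46 AM + 120 min = 10:46 AM.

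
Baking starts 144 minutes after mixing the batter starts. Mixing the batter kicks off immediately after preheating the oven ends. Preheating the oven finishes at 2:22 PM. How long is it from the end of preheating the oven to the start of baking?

2 hours 24 minutes

Mixing the batter starts at 2:22 PM.
Baking starts at 2:22 PM + 144 min = 4:46 PM.
From 2:22 PM to 4:46 PM is 2 hours 24 minutes.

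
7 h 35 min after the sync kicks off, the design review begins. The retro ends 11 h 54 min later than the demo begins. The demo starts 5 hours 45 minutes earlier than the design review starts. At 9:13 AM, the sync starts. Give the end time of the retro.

10:57 PM

The design review starts at 9:13 AM + 455 min = 4:48 PM.
The demo starts at 4:48 PM − 345 min = 11:03 AM.
The retro ends at 11:03 AM + 714 min = 10:57 PM.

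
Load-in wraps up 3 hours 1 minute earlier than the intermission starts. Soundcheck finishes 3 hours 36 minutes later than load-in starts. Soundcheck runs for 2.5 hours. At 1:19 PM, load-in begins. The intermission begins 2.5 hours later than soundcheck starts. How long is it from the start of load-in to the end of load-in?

35 minutes

Soundcheck ends at 1:19 PM + 216 min = 4:55 PM.
Soundcheck starts at 4:55 PM − 150 min = 2:25 PM.
The intermission starts at 2:25 PM + 150 min = 4:55 PM.
Load-in ends at 4:55 PM − 181 min = 1:54 PM.
From 1:19 PM to 1:54 PM is 35 minutes.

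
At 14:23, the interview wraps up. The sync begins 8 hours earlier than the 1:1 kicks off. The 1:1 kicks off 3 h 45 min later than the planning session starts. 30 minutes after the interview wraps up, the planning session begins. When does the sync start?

10:38

The planning session starts at 14:23 + 30 min = 14:53.
The 1:1 starts at 14:53 + 225 min = 18:38.
The sync starts at 18:38 − 480 min = 10:38.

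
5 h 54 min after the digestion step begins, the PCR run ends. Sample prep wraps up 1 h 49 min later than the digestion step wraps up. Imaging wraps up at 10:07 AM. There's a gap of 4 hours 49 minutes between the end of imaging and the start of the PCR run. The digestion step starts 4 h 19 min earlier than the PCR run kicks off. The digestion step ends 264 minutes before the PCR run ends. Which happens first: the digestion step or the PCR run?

the digestion step

The PCR run starts at 10:07 AM + 289 min = 2:56 PM.
The digestion step starts at 2:56 PM − 259 min = 10:37 AM.
The digestion step starts at 10:37 AM and the PCR run starts at 2:56 PM, so the digestion step is first.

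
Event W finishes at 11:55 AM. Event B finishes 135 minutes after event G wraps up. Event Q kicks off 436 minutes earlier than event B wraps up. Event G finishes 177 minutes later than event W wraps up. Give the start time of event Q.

Event G ends at 11:55 AM + 177 min = 2:52 PM.
Event B ends at 2:52 PM + 135 min = 5:07 PM.
Event Q starts at 5:07 PM − 436 min = 9:51 AM.

9:51 AM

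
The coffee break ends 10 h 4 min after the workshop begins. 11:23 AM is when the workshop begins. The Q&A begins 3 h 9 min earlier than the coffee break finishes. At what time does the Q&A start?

The coffee break ends at 11:23 AM + 604 min = 9:27 PM.
The Q&A starts at 9:27 PM − 189 min = 6:18 PM.

6:18 PM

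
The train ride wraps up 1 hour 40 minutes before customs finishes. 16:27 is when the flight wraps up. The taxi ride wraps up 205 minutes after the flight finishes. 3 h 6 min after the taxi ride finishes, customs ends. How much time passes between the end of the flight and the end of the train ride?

The taxi ride ends at 16:27 + 205 min = 19:52.
Customs ends at 19:52 + 186 min = 22:58.
The train ride ends at 22:58 − 100 min = 21:18.
From 16:27 to 21:18 is 4 h 51 min.

4 h 51 min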